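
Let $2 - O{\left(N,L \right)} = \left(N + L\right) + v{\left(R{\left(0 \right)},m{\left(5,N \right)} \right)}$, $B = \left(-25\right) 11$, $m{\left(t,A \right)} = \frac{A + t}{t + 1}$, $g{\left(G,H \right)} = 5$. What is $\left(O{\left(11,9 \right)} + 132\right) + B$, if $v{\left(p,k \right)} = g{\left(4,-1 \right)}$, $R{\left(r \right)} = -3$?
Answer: $-166$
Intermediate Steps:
$m{\left(t,A \right)} = \frac{A + t}{1 + t}$
$v{\left(p,k \right)} = 5$
$B = -275$
$O{\left(N,L \right)} = -3 - L - N$ ($O{\left(N,L \right)} = 2 - \left(\left(N + L\right) + 5\right) = 2 - \left(\left(L + N\right) + 5\right) = 2 - \left(5 + L + N\right) = -3 - L - N$)
$\left(O{\left(11,9 \right)} + 132\right) + B = \left(\left(-3 - 9 - 11\right) + 132\right) - 275 = \left(-23 + 132\right) - 275 = 109 - 275 = -166$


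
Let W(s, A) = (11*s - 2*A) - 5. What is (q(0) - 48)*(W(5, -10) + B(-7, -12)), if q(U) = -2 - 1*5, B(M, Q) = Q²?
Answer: -11770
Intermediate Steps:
W(s, A) = -5 - 2*A + 11*s (W(s, A) = (-2*A + 11*s) - 5 = -5 - 2*A + 11*s)
q(U) = -7 (q(U) = -2 - 5 = -7)
(q(0) - 48)*(W(5, -10) + B(-7, -12)) = (-7 - 48)*((-5 - 2*(-10) + 11*5) + (-12)²) = -55*((-5 + 20 + 55) + 144) = -55*(70 + 144) = -55*214 = -11770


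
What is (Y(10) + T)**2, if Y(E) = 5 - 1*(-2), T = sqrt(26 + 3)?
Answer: (7 + sqrt(29))**2 ≈ 153.39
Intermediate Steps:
T = sqrt(29) ≈ 5.3852
Y(E) = 7 (Y(E) = 5 + 2 = 7)
(Y(10) + T)**2 = (7 + sqrt(29))**2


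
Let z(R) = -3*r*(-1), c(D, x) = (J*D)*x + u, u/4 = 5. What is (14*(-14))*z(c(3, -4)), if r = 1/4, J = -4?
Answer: -147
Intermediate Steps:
u = 20 (u = 4*5 = 20)
c(D, x) = 20 - 4*D*x (c(D, x) = (-4*D)*x + 20 = -4*D*x + 20 = 20 - 4*D*x)
r = ¼ ≈ 0.25000
z(R) = ¾ (z(R) = -3*¼*(-1) = -¾*(-1) = ¾)
(14*(-14))*z(c(3, -4)) = (14*(-14))*(¾) = -196*¾ = -147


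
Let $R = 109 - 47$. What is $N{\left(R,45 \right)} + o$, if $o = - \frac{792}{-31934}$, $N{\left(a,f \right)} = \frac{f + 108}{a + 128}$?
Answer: $\frac{2518191}{3033730} \approx 0.83006$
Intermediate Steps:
$R = 62$ ($R = 109 - 47 = 62$)
$N{\left(a,f \right)} = \frac{108 + f}{128 + a}$
$o = \frac{396}{15967}$ ($o = \left(-792\right) \left(- \frac{1}{31934}\right) = \frac{396}{15967} \approx 0.024801$)
$N{\left(R,45 \right)} + o = \frac{108 + 45}{128 + 62} + \frac{396}{15967} = \frac{1}{190} \cdot 153 + \frac{396}{15967} = \frac{153}{190} + \frac{396}{15967} = \frac{2518191}{3033730}$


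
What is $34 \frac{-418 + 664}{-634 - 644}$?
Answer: $- \frac{1394}{213} \approx -6.5446$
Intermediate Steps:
$34 \frac{-418 + 664}{-634 - 644} = 34 \frac{246}{-1278} = 34 \cdot 246 \left(- \frac{1}{1278}\right) = 34 \left(- \frac{41}{213}\right) = - \frac{1394}{213}$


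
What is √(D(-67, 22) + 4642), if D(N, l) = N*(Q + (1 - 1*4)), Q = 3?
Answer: √4642 ≈ 68.132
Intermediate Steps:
D(N, l) = 0 (D(N, l) = N*(3 + (1 - 1*4)) = N*(3 + (1 - 4)) = N*(3 - 3) = N*0 = 0)
√(D(-67, 22) + 4642) = √(0 + 4642) = √4642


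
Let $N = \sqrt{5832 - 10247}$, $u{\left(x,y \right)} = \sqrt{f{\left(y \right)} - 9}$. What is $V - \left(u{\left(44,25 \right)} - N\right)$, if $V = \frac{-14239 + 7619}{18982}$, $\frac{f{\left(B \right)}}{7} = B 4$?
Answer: $- \frac{3310}{9491} - \sqrt{691} + i \sqrt{4415} \approx -26.636 + 66.445 i$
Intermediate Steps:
$f{\left(B \right)} = 28 B$ ($f{\left(B \right)} = 7 B 4 = 7 \cdot 4 B = 28 B$)
$u{\left(x,y \right)} = \sqrt{-9 + 28 y}$ ($u{\left(x,y \right)} = \sqrt{28 y - 9} = \sqrt{-9 + 28 y}$)
$N = i \sqrt{4415}$ ($N = \sqrt{-4415} = i \sqrt{4415} \approx 66.445 i$)
$V = - \frac{3310}{9491}$ ($V = \left(-6620\right) \frac{1}{18982} = - \frac{3310}{9491} \approx -0.34875$)
$V - \left(u{\left(44,25 \right)} - N\right) = - \frac{3310}{9491} - \left(\sqrt{-9 + 28 \cdot 25} - i \sqrt{4415}\right) = - \frac{3310}{9491} - \left(\sqrt{-9 + 700} - i \sqrt{4415}\right) = - \frac{3310}{9491} - \left(\sqrt{691} - i \sqrt{4415}\right) = - \frac{3310}{9491} - \sqrt{691} + i \sqrt{4415}$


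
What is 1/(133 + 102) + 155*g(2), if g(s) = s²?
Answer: 145701/235 ≈ 620.00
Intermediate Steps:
1/(133 + 102) + 155*g(2) = 1/(133 + 102) + 155*2² = 1/235 + 155*4 = 1/235 + 620 = 145701/235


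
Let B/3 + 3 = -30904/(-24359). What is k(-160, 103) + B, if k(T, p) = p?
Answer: 2382458/24359 ≈ 97.806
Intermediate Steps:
B = -126519/24359 (B = -9 + 3*(-30904/(-24359)) = -9 + 3*(-30904*(-1/24359)) = -9 + 3*(30904/24359) = -9 + 92712/24359 = -126519/24359 ≈ -5.1939)
k(-160, 103) + B = 103 - 126519/24359 = 2382458/24359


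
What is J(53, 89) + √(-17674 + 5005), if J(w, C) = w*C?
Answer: 4717 + I*√12669 ≈ 4717.0 + 112.56*I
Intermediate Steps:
J(w, C) = C*w
J(53, 89) + √(-17674 + 5005) = 89*53 + √(-17674 + 5005) = 4717 + √(-12669) = 4717 + I*√12669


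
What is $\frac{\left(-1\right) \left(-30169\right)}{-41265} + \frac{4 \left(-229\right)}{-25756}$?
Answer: $- \frac{184808506}{265705335} \approx -0.69554$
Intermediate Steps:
$\frac{\left(-1\right) \left(-30169\right)}{-41265} + \frac{4 \left(-229\right)}{-25756} = 30169 \left(- \frac{1}{41265}\right) - - \frac{229}{6439} = - \frac{30169}{41265} + \frac{229}{6439} = - \frac{184808506}{265705335}$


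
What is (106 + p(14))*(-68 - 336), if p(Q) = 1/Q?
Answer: -299970/7 ≈ -42853.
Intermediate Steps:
(106 + p(14))*(-68 - 336) = (106 + 1/14)*(-68 - 336) = (106 + 1/14)*(-404) = (1485/14)*(-404) = -299970/7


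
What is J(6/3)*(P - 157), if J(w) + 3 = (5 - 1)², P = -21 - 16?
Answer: -2522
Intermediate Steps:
P = -37
J(w) = 13 (J(w) = -3 + (5 - 1)² = -3 + 4² = -3 + 16 = 13)
J(6/3)*(P - 157) = 13*(-37 - 157) = 13*(-194) = -2522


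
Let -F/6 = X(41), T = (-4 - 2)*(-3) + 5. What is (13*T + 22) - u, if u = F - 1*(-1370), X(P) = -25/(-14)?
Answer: -7268/7 ≈ -1038.3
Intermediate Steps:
T = 23 (T = -6*(-3) + 5 = 18 + 5 = 23)
X(P) = 25/14 (X(P) = -25*(-1/14) = 25/14)
F = -75/7 (F = -6*25/14 = -75/7 ≈ -10.714)
u = 9515/7 (u = -75/7 - 1*(-1370) = -75/7 + 1370 = 9515/7 ≈ 1359.3)
(13*T + 22) - u = (13*23 + 22) - 1*9515/7 = (299 + 22) - 9515/7 = 321 - 9515/7 = -7268/7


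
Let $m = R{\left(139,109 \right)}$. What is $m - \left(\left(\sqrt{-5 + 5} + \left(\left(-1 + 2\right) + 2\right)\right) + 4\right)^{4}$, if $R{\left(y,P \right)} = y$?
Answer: $-2262$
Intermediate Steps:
$m = 139$
$m - \left(\left(\sqrt{-5 + 5} + \left(\left(-1 + 2\right) + 2\right)\right) + 4\right)^{4} = 139 - \left(\left(\sqrt{-5 + 5} + \left(\left(-1 + 2\right) + 2\right)\right) + 4\right)^{4} = 139 - \left(\left(\sqrt{0} + \left(1 + 2\right)\right) + 4\right)^{4} = 139 - \left(\left(0 + 3\right) + 4\right)^{4} = 139 - \left(3 + 4\right)^{4} = 139 - 7^{4} = 139 - 2401 = -2262$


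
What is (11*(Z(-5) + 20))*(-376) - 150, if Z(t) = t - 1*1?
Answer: -58054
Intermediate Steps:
Z(t) = -1 + t (Z(t) = t - 1 = -1 + t)
(11*(Z(-5) + 20))*(-376) - 150 = (11*((-1 - 5) + 20))*(-376) - 150 = (11*(-6 + 20))*(-376) - 150 = (11*14)*(-376) - 150 = 154*(-376) - 150 = -57904 - 150 = -58054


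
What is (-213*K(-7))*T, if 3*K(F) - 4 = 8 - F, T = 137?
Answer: -184813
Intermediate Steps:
K(F) = 4 - F/3 (K(F) = 4/3 + (8 - F)/3 = 4/3 + (8/3 - F/3) = 4 - F/3)
(-213*K(-7))*T = -213*(4 - ⅓*(-7))*137 = -213*(4 + 7/3)*137 = -213*19/3*137 = -1349*137 = -184813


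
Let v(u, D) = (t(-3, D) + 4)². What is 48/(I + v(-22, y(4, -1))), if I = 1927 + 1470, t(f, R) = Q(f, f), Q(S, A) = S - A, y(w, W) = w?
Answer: 48/3413 ≈ 0.014064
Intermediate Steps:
t(f, R) = 0 (t(f, R) = f - f = 0)
v(u, D) = 16 (v(u, D) = (0 + 4)² = 4² = 16)
I = 3397
48/(I + v(-22, y(4, -1))) = 48/(3397 + 16) = 48/3413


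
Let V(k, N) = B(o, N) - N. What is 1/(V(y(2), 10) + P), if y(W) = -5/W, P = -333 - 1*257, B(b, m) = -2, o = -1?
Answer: -1/602 ≈ -0.0016611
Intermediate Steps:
P = -590 (P = -333 - 257 = -590)
V(k, N) = -2 - N
1/(V(y(2), 10) + P) = 1/((-2 - 1*10) - 590) = 1/((-2 - 10) - 590) = 1/(-12 - 590) = 1/(-602) = -1/602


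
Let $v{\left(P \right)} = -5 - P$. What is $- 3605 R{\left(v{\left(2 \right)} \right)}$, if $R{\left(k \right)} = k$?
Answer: $25235$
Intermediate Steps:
$- 3605 R{\left(v{\left(2 \right)} \right)} = - 3605 \left(-5 - 2\right) = \left(-3605\right) \left(-7\right) = 25235$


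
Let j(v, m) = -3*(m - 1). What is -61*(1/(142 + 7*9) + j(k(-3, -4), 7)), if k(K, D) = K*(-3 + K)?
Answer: 225029/205 ≈ 1097.7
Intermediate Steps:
j(v, m) = 3 - 3*m (j(v, m) = -3*(-1 + m) = 3 - 3*m)
-61*(1/(142 + 7*9) + j(k(-3, -4), 7)) = -61*(1/(142 + 7*9) + (3 - 3*7)) = -61*(1/(142 + 63) + (3 - 21)) = -61*(1/205 - 18) = -61*(-3689/205) = 225029/205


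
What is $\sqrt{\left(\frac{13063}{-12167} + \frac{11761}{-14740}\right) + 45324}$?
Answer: $\frac{\sqrt{688900685991937815}}{3898730} \approx 212.89$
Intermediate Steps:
$\sqrt{\left(\frac{13063}{-12167} + \frac{11761}{-14740}\right) + 45324} = \sqrt{\left(13063 \left(- \frac{1}{12167}\right) + 11761 \left(- \frac{1}{14740}\right)\right) + 45324} = \sqrt{\left(- \frac{13063}{12167} - \frac{11761}{14740}\right) + 45324} = \sqrt{- \frac{335644707}{179341580} + 45324} = \sqrt{\frac{8128142127213}{179341580}} = \frac{\sqrt{688900685991937815}}{3898730}$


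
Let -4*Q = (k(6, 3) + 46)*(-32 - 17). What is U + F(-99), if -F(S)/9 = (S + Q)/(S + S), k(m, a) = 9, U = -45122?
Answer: -360767/8 ≈ -45096.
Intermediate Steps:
Q = 2695/4 (Q = -(9 + 46)*(-32 - 17)/4 = -55*(-49)/4 = -¼*(-2695) = 2695/4 ≈ 673.75)
F(S) = -9*(2695/4 + S)/(2*S) (F(S) = -9*(S + 2695/4)/(S + S) = -9*(2695/4 + S)/(2*S))
U + F(-99) = -45122 + (9/8)*(-2695 - 4*(-99))/(-99) = -45122 + (9/8)*(-1/99)*(-2695 + 396) = -45122 + (9/8)*(-1/99)*(-2299) = -45122 + 209/8 = -360767/8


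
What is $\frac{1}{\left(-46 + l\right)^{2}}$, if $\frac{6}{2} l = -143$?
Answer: $\frac{9}{78961} \approx 0.00011398$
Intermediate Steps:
$l = - \frac{143}{3}$ ($l = \frac{1}{3} \left(-143\right) = - \frac{143}{3} \approx -47.667$)
$\frac{1}{\left(-46 + l\right)^{2}} = \frac{1}{\left(-46 - \frac{143}{3}\right)^{2}} = \frac{1}{\left(- \frac{281}{3}\right)^{2}} = \frac{1}{\frac{78961}{9}} = \frac{9}{78961}$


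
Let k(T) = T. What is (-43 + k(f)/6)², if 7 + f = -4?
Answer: 72361/36 ≈ 2010.0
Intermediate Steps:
f = -11 (f = -7 - 4 = -11)
(-43 + k(f)/6)² = (-43 - 11/6)² = (-269/6)² = 72361/36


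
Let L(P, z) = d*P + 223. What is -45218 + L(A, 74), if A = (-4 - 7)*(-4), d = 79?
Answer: -41519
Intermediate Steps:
A = 44 (A = -11*(-4) = 44)
L(P, z) = 223 + 79*P (L(P, z) = 79*P + 223 = 223 + 79*P)
-45218 + L(A, 74) = -45218 + (223 + 79*44) = -45218 + (223 + 3476) = -45218 + 3699 = -41519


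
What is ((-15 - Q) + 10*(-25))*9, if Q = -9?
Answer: -2304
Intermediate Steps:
((-15 - Q) + 10*(-25))*9 = ((-15 - 1*(-9)) + 10*(-25))*9 = ((-15 + 9) - 250)*9 = (-6 - 250)*9 = -256*9 = -2304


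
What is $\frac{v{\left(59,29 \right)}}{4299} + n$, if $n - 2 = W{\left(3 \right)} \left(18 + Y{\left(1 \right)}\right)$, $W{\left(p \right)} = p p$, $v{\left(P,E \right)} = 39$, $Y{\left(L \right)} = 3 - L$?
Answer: $\frac{260819}{1433} \approx 182.01$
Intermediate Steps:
$W{\left(p \right)} = p^{2}$
$n = 182$ ($n = 2 + 3^{2} \left(18 + \left(3 - 1\right)\right) = 2 + 9 \left(18 + \left(3 - 1\right)\right) = 2 + 9 \left(18 + 2\right) = 2 + 9 \cdot 20 = 2 + 180 = 182$)
$\frac{v{\left(59,29 \right)}}{4299} + n = \frac{39}{4299} + 182 = 39 \cdot \frac{1}{4299} + 182 = \frac{13}{1433} + 182 = \frac{260819}{1433}$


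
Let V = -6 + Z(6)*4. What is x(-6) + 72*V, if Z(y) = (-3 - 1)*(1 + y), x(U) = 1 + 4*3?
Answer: -8483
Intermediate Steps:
x(U) = 13 (x(U) = 1 + 12 = 13)
Z(y) = -4 - 4*y (Z(y) = -4*(1 + y) = -4 - 4*y)
V = -118 (V = -6 + (-4 - 4*6)*4 = -6 + (-4 - 24)*4 = -6 - 28*4 = -6 - 112 = -118)
x(-6) + 72*V = 13 + 72*(-118) = 13 - 8496 = -8483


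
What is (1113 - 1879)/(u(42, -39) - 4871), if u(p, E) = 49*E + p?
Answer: 383/3370 ≈ 0.11365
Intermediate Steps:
u(p, E) = p + 49*E
(1113 - 1879)/(u(42, -39) - 4871) = (1113 - 1879)/((42 + 49*(-39)) - 4871) = -766/((42 - 1911) - 4871) = -766/(-1869 - 4871) = -766/(-6740) = -766*(-1/6740) = 383/3370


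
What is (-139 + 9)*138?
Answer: -17940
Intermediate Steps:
(-139 + 9)*138 = -130*138 = -17940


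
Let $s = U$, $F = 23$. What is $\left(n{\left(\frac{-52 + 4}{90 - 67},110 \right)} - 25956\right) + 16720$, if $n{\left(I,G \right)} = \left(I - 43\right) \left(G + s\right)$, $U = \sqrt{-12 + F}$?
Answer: $- \frac{326498}{23} - \frac{1037 \sqrt{11}}{23} \approx -14345.0$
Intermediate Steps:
$U = \sqrt{11}$ ($U = \sqrt{-12 + 23} = \sqrt{11} \approx 3.3166$)
$s = \sqrt{11} \approx 3.3166$
$n{\left(I,G \right)} = \left(-43 + I\right) \left(G + \sqrt{11}\right)$ ($n{\left(I,G \right)} = \left(I - 43\right) \left(G + \sqrt{11}\right) = \left(-43 + I\right) \left(G + \sqrt{11}\right)$)
$\left(n{\left(\frac{-52 + 4}{90 - 67},110 \right)} - 25956\right) + 16720 = \left(\left(\left(-43\right) 110 - 43 \sqrt{11} + 110 \frac{-52 + 4}{90 - 67} + \frac{-52 + 4}{90 - 67} \sqrt{11}\right) - 25956\right) + 16720 = \left(\left(-4730 - 43 \sqrt{11} + 110 \left(- \frac{48}{23}\right) + - \frac{48}{23} \sqrt{11}\right) - 25956\right) + 16720 = \left(\left(-4730 - 43 \sqrt{11} + 110 \left(\left(-48\right) \frac{1}{23}\right) + \left(-48\right) \frac{1}{23} \sqrt{11}\right) - 25956\right) + 16720 = \left(\left(-4730 - 43 \sqrt{11} + 110 \left(- \frac{48}{23}\right) - \frac{48 \sqrt{11}}{23}\right) - 25956\right) + 16720 = \left(\left(-4730 - 43 \sqrt{11} - \frac{5280}{23} - \frac{48 \sqrt{11}}{23}\right) - 25956\right) + 16720 = \left(\left(- \frac{114070}{23} - \frac{1037 \sqrt{11}}{23}\right) - 25956\right) + 16720 = \left(- \frac{711058}{23} - \frac{1037 \sqrt{11}}{23}\right) + 16720 = - \frac{326498}{23} - \frac{1037 \sqrt{11}}{23}$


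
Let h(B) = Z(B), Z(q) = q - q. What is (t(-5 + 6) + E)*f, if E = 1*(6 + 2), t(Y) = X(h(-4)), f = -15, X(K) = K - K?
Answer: -120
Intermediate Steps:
Z(q) = 0
h(B) = 0
X(K) = 0
t(Y) = 0
E = 8 (E = 1*8 = 8)
(t(-5 + 6) + E)*f = (0 + 8)*(-15) = 8*(-15) = -120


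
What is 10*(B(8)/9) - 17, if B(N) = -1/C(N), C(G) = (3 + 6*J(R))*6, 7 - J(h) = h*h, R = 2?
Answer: -9644/567 ≈ -17.009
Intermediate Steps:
J(h) = 7 - h**2 (J(h) = 7 - h*h = 7 - h**2)
C(G) = 126 (C(G) = (3 + 6*(7 - 1*2**2))*6 = (3 + 6*(7 - 1*4))*6 = (3 + 6*(7 - 4))*6 = (3 + 6*3)*6 = (3 + 18)*6 = 21*6 = 126)
B(N) = -1/126
10*(B(8)/9) - 17 = 10*(-1/126/9) - 17 = 10*(-1/126*1/9) - 17 = 10*(-1/1134) - 17 = -5/567 - 17 = -9644/567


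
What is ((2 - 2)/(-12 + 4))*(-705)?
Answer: 0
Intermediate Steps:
((2 - 2)/(-12 + 4))*(-705) = (0/(-8))*(-705) = (0*(-⅛))*(-705) = 0*(-705) = 0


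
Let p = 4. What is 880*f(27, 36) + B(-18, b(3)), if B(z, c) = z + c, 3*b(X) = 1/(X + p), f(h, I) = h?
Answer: 498583/21 ≈ 23742.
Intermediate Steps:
b(X) = 1/(3*(4 + X)) (b(X) = 1/(3*(X + 4)) = 1/(3*(4 + X)))
B(z, c) = c + z
880*f(27, 36) + B(-18, b(3)) = 880*27 + (1/(3*(4 + 3)) - 18) = 23760 + ((⅓)/7 - 18) = 23760 + ((⅓)*(⅐) - 18) = 23760 + (1/21 - 18) = 23760 - 377/21 = 498583/21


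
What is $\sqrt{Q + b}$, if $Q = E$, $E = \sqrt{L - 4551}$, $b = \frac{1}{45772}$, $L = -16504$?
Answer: $\frac{\sqrt{11443 + 523768996 i \sqrt{21055}}}{22886} \approx 8.5177 + 8.5177 i$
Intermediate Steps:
$b = \frac{1}{45772} \approx 2.1847 \cdot 10^{-5}$
$E = i \sqrt{21055}$ ($E = \sqrt{-16504 - 4551} = \sqrt{-21055} = i \sqrt{21055} \approx 145.1 i$)
$Q = i \sqrt{21055} \approx 145.1 i$
$\sqrt{Q + b} = \sqrt{i \sqrt{21055} + \frac{1}{45772}} = \sqrt{\frac{1}{45772} + i \sqrt{21055}}$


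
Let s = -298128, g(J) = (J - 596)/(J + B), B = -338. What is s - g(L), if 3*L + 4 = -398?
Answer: -70358573/236 ≈ -2.9813e+5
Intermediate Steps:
L = -134 (L = -4/3 + (1/3)*(-398) = -4/3 - 398/3 = -134)
g(J) = (-596 + J)/(-338 + J) (g(J) = (J - 596)/(J - 338) = (-596 + J)/(-338 + J))
s - g(L) = -298128 - (-596 - 134)/(-338 - 134) = -298128 - (-730)/(-472) = -298128 - (-1)*(-730)/472 = -298128 - 1*365/236 = -298128 - 365/236 = -70358573/236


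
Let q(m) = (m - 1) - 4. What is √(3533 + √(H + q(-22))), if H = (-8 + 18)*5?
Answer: √(3533 + √23) ≈ 59.479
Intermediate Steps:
q(m) = -5 + m (q(m) = (-1 + m) - 4 = -5 + m)
H = 50 (H = 10*5 = 50)
√(3533 + √(H + q(-22))) = √(3533 + √(50 + (-5 - 22))) = √(3533 + √(50 - 27)) = √(3533 + √23)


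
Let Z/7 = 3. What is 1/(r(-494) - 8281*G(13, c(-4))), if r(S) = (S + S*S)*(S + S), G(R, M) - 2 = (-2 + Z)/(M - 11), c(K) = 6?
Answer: -5/1203022951 ≈ -4.1562e-9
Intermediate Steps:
Z = 21 (Z = 7*3 = 21)
G(R, M) = 2 + 19/(-11 + M) (G(R, M) = 2 + (-2 + 21)/(M - 11) = 2 + 19/(-11 + M))
r(S) = 2*S*(S + S²) (r(S) = (S + S²)*(2*S) = 2*S*(S + S²))
1/(r(-494) - 8281*G(13, c(-4))) = 1/(2*(-494)²*(1 - 494) - 8281*(-3 + 2*6)/(-11 + 6)) = 1/(2*244036*(-493) - 8281*(-3 + 12)/(-5)) = 1/(-240619496 - (-8281)*9/5) = 1/(-240619496 - 8281*(-9/5)) = 1/(-240619496 + 74529/5) = 1/(-1203022951/5) = -5/1203022951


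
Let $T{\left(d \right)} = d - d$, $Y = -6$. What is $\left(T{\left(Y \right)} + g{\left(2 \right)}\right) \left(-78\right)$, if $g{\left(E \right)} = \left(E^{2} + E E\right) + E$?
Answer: $-780$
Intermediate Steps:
$g{\left(E \right)} = E + 2 E^{2}$ ($g{\left(E \right)} = \left(E^{2} + E^{2}\right) + E = 2 E^{2} + E = E + 2 E^{2}$)
$T{\left(d \right)} = 0$
$\left(T{\left(Y \right)} + g{\left(2 \right)}\right) \left(-78\right) = \left(0 + 2 \left(1 + 2 \cdot 2\right)\right) \left(-78\right) = \left(0 + 2 \left(1 + 4\right)\right) \left(-78\right) = \left(0 + 2 \cdot 5\right) \left(-78\right) = \left(0 + 10\right) \left(-78\right) = 10 \left(-78\right) = -780$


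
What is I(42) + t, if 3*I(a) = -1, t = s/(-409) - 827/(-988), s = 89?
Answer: 346841/1212276 ≈ 0.28611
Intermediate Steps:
t = 250311/404092 (t = 89/(-409) - 827/(-988) = 89*(-1/409) - 827*(-1/988) = -89/409 + 827/988 = 250311/404092 ≈ 0.61944)
I(a) = -1/3 (I(a) = (1/3)*(-1) = -1/3)
I(42) + t = -1/3 + 250311/404092 = 346841/1212276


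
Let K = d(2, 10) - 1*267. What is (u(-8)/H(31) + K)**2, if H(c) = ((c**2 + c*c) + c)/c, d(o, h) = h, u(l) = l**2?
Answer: 260080129/3969 ≈ 65528.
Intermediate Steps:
K = -257 (K = 10 - 1*267 = 10 - 267 = -257)
H(c) = (c + 2*c**2)/c (H(c) = ((c**2 + c**2) + c)/c = (2*c**2 + c)/c = (c + 2*c**2)/c)
(u(-8)/H(31) + K)**2 = ((-8)**2/(1 + 2*31) - 257)**2 = (64/(1 + 62) - 257)**2 = (64/63 - 257)**2 = (-16127/63)**2 = 260080129/3969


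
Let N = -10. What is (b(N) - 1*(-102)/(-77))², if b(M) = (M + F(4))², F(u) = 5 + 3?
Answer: 42436/5929 ≈ 7.1574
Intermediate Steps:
F(u) = 8
b(M) = (8 + M)² (b(M) = (M + 8)² = (8 + M)²)
(b(N) - 1*(-102)/(-77))² = ((8 - 10)² - 1*(-102)/(-77))² = ((-2)² + 102*(-1/77))² = (4 - 102/77)² = (206/77)² = 42436/5929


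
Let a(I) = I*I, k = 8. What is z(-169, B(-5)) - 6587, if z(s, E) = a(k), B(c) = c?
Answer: -6523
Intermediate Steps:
a(I) = I**2
z(s, E) = 64 (z(s, E) = 8**2 = 64)
z(-169, B(-5)) - 6587 = 64 - 6587 = -6523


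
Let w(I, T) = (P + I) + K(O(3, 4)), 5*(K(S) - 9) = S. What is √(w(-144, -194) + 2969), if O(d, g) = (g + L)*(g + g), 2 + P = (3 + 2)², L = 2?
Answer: √71665/5 ≈ 53.541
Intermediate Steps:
P = 23 (P = -2 + (3 + 2)² = -2 + 5² = -2 + 25 = 23)
O(d, g) = 2*g*(2 + g) (O(d, g) = (g + 2)*(g + g) = (2 + g)*(2*g) = 2*g*(2 + g))
K(S) = 9 + S/5
w(I, T) = 208/5 + I (w(I, T) = (23 + I) + (9 + (2*4*(2 + 4))/5) = (23 + I) + (9 + (2*4*6)/5) = (23 + I) + (9 + (⅕)*48) = (23 + I) + (9 + 48/5) = (23 + I) + 93/5 = 208/5 + I)
√(w(-144, -194) + 2969) = √((208/5 - 144) + 2969) = √(-512/5 + 2969) = √(14333/5) = √71665/5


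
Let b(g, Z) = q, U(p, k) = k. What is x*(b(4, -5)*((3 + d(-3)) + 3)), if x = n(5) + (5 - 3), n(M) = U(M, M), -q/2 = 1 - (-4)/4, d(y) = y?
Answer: -84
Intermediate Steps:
q = -4 (q = -2*(1 - (-4)/4) = -2*(1 - 1*(-1)) = -2*(1 + 1) = -2*2 = -4)
n(M) = M
b(g, Z) = -4
x = 7 (x = 5 + (5 - 3) = 5 + 2 = 7)
x*(b(4, -5)*((3 + d(-3)) + 3)) = 7*(-4*((3 - 3) + 3)) = 7*(-4*(0 + 3)) = 7*(-4*3) = 7*(-12) = -84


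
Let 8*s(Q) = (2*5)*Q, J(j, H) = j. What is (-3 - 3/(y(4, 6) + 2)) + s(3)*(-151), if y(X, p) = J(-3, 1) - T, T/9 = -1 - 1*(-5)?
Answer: -84237/148 ≈ -569.17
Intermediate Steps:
T = 36 (T = 9*(-1 - 1*(-5)) = 9*(-1 + 5) = 9*4 = 36)
y(X, p) = -39 (y(X, p) = -3 - 1*36 = -3 - 36 = -39)
s(Q) = 5*Q/4 (s(Q) = ((2*5)*Q)/8 = (10*Q)/8 = 5*Q/4)
(-3 - 3/(y(4, 6) + 2)) + s(3)*(-151) = (-3 - 3/(-39 + 2)) + ((5/4)*3)*(-151) = (-3 - 3/(-37)) + (15/4)*(-151) = (-3 - 1/37*(-3)) - 2265/4 = (-3 + 3/37) - 2265/4 = -108/37 - 2265/4 = -84237/148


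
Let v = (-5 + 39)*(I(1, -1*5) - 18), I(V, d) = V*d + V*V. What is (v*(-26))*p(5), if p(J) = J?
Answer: 97240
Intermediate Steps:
I(V, d) = V² + V*d (I(V, d) = V*d + V² = V² + V*d)
v = -748 (v = (-5 + 39)*(1*(1 - 1*5) - 18) = 34*(1*(1 - 5) - 18) = 34*(1*(-4) - 18) = 34*(-4 - 18) = 34*(-22) = -748)
(v*(-26))*p(5) = -748*(-26)*5 = 19448*5 = 97240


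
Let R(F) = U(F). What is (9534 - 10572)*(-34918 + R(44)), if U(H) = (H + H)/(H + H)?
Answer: 36243846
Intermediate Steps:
U(H) = 1 (U(H) = (2*H)/((2*H)) = (2*H)*(1/(2*H)) = 1)
R(F) = 1
(9534 - 10572)*(-34918 + R(44)) = (9534 - 10572)*(-34918 + 1) = -1038*(-34917) = 36243846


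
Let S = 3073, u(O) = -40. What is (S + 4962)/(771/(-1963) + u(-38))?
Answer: -15772705/79291 ≈ -198.92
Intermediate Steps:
(S + 4962)/(771/(-1963) + u(-38)) = (3073 + 4962)/(771/(-1963) - 40) = 8035/(771*(-1/1963) - 40) = 8035/(-771/1963 - 40) = 8035/(-79291/1963) = 8035*(-1963/79291) = -15772705/79291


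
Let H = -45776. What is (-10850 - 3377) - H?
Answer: 31549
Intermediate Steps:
(-10850 - 3377) - H = (-10850 - 3377) - 1*(-45776) = -14227 + 45776 = 31549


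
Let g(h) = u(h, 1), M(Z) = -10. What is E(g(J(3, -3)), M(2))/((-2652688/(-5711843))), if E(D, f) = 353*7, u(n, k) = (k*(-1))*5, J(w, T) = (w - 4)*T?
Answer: 14113964053/2652688 ≈ 5320.6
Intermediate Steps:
J(w, T) = T*(-4 + w) (J(w, T) = (-4 + w)*T = T*(-4 + w))
u(n, k) = -5*k (u(n, k) = -k*5 = -5*k)
g(h) = -5 (g(h) = -5*1 = -5)
E(D, f) = 2471
E(g(J(3, -3)), M(2))/((-2652688/(-5711843))) = 2471/((-2652688/(-5711843))) = 2471/((-2652688*(-1/5711843))) = 2471/(2652688/5711843) = 2471*(5711843/2652688) = 14113964053/2652688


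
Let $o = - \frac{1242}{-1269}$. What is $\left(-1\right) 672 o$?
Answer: $- \frac{30912}{47} \approx -657.7$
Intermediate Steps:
$o = \frac{46}{47}$ ($o = \left(-1242\right) \left(- \frac{1}{1269}\right) = \frac{46}{47} \approx 0.97872$)
$\left(-1\right) 672 o = \left(-1\right) 672 \cdot \frac{46}{47} = \left(-672\right) \frac{46}{47} = - \frac{30912}{47}$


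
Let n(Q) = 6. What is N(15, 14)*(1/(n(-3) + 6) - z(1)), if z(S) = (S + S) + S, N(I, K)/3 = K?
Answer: -245/2 ≈ -122.50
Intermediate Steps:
N(I, K) = 3*K
z(S) = 3*S (z(S) = 2*S + S = 3*S)
N(15, 14)*(1/(n(-3) + 6) - z(1)) = (3*14)*(1/(6 + 6) - 3) = 42*(1/12 - 1*3) = 42*(1/12 - 3) = 42*(-35/12) = -245/2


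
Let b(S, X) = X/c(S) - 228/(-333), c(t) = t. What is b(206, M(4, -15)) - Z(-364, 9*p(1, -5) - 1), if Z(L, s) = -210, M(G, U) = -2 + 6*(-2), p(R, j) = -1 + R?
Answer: 2407981/11433 ≈ 210.62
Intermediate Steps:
M(G, U) = -14 (M(G, U) = -2 - 12 = -14)
b(S, X) = 76/111 + X/S (b(S, X) = X/S - 228/(-333) = X/S - 228*(-1/333) = X/S + 76/111 = 76/111 + X/S)
b(206, M(4, -15)) - Z(-364, 9*p(1, -5) - 1) = (76/111 - 14/206) - 1*(-210) = (76/111 - 14*1/206) + 210 = (76/111 - 7/103) + 210 = 7051/11433 + 210 = 2407981/11433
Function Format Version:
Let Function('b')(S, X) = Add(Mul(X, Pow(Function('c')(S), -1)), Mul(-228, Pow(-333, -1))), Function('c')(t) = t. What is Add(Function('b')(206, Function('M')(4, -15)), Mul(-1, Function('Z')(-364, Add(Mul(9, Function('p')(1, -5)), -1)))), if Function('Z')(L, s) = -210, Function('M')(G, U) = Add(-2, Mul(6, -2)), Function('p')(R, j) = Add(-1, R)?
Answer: Rational(2407981, 11433) ≈ 210.62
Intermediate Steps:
Function('M')(G, U) = -14 (Function('M')(G, U) = Add(-2, -12) = -14)
Function('b')(S, X) = Add(Rational(76, 111), Mul(X, Pow(S, -1))) (Function('b')(S, X) = Add(Mul(X, Pow(S, -1)), Mul(-228, Pow(-333, -1))) = Add(Mul(X, Pow(S, -1)), Mul(-228, Rational(-1, 333))) = Add(Mul(X, Pow(S, -1)), Rational(76, 111)) = Add(Rational(76, 111), Mul(X, Pow(S, -1))))
Add(Function('b')(206, Function('M')(4, -15)), Mul(-1, Function('Z')(-364, Add(Mul(9, Function('p')(1, -5)), -1)))) = Add(Add(Rational(76, 111), Mul(-14, Pow(206, -1))), Mul(-1, -210)) = Add(Add(Rational(76, 111), Mul(-14, Rational(1, 206))), 210) = Add(Add(Rational(76, 111), Rational(-7, 103)), 210) = Add(Rational(7051, 11433), 210) = Rational(2407981, 11433)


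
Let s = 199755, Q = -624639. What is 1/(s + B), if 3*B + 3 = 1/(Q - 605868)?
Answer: 3691521/737396085833 ≈ 5.0062e-6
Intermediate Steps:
B = -3691522/3691521 (B = -1 + 1/(3*(-624639 - 605868)) = -1 + (1/3)/(-1230507) = -1 + (1/3)*(-1/1230507) = -1 - 1/3691521 = -3691522/3691521 ≈ -1.0000)
1/(s + B) = 1/(199755 - 3691522/3691521) = 1/(737396085833/3691521) = 3691521/737396085833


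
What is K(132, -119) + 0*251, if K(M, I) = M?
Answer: 132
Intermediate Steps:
K(132, -119) + 0*251 = 132 + 0*251 = 132 + 0 = 132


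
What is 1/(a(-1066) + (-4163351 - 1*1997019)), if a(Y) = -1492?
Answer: -1/6161862 ≈ -1.6229e-7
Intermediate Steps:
1/(a(-1066) + (-4163351 - 1*1997019)) = 1/(-1492 + (-4163351 - 1*1997019)) = 1/(-1492 + (-4163351 - 1997019)) = 1/(-1492 - 6160370) = 1/(-6161862) = -1/6161862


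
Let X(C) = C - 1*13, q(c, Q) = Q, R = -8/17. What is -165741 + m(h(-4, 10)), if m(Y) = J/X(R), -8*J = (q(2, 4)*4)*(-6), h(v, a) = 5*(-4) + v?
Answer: -37954893/229 ≈ -1.6574e+5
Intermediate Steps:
R = -8/17 (R = -8*1/17 = -8/17 ≈ -0.47059)
h(v, a) = -20 + v
J = 12 (J = -4*4*(-6)/8 = -2*(-6) = -⅛*(-96) = 12)
X(C) = -13 + C (X(C) = C - 13 = -13 + C)
m(Y) = -204/229 (m(Y) = 12/(-13 - 8/17) = 12/(-229/17) = 12*(-17/229) = -204/229)
-165741 + m(h(-4, 10)) = -165741 - 204/229 = -37954893/229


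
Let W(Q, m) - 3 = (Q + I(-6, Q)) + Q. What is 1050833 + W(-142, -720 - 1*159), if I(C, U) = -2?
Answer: 1050550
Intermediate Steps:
W(Q, m) = 1 + 2*Q (W(Q, m) = 3 + ((Q - 2) + Q) = 3 + ((-2 + Q) + Q) = 3 + (-2 + 2*Q) = 1 + 2*Q)
1050833 + W(-142, -720 - 1*159) = 1050833 + (1 + 2*(-142)) = 1050833 + (1 - 284) = 1050833 - 283 = 1050550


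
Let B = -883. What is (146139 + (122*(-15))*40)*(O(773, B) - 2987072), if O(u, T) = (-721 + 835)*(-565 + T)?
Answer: -229914231216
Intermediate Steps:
O(u, T) = -64410 + 114*T (O(u, T) = 114*(-565 + T) = -64410 + 114*T)
(146139 + (122*(-15))*40)*(O(773, B) - 2987072) = (146139 + (122*(-15))*40)*((-64410 + 114*(-883)) - 2987072) = (146139 - 1830*40)*((-64410 - 100662) - 2987072) = (146139 - 73200)*(-165072 - 2987072) = 72939*(-3152144) = -229914231216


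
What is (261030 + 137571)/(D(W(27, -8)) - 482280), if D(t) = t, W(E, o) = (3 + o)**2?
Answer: -398601/482255 ≈ -0.82654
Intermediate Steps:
(261030 + 137571)/(D(W(27, -8)) - 482280) = (261030 + 137571)/((3 - 8)**2 - 482280) = 398601/((-5)**2 - 482280) = 398601/(25 - 482280) = 398601/(-482255) = 398601*(-1/482255) = -398601/482255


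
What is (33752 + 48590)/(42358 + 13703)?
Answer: 82342/56061 ≈ 1.4688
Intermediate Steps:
(33752 + 48590)/(42358 + 13703) = 82342/56061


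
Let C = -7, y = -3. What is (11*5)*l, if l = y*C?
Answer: 1155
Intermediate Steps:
l = 21 (l = -3*(-7) = 21)
(11*5)*l = (11*5)*21 = 55*21 = 1155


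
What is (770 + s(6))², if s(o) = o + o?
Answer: 611524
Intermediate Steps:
s(o) = 2*o
(770 + s(6))² = (770 + 2*6)² = (770 + 12)² = 782² = 611524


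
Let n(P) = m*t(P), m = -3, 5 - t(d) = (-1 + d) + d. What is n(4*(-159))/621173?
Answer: -3834/621173 ≈ -0.0061722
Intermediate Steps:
t(d) = 6 - 2*d (t(d) = 5 - ((-1 + d) + d) = 5 - (-1 + 2*d) = 5 + (1 - 2*d) = 6 - 2*d)
n(P) = -18 + 6*P (n(P) = -3*(6 - 2*P) = -18 + 6*P)
n(4*(-159))/621173 = (-18 + 6*(4*(-159)))/621173 = (-18 + 6*(-636))*(1/621173) = (-18 - 3816)*(1/621173) = -3834*1/621173 = -3834/621173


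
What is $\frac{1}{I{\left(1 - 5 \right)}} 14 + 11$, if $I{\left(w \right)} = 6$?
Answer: $\frac{40}{3} \approx 13.333$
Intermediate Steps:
$\frac{1}{I{\left(1 - 5 \right)}} 14 + 11 = \frac{1}{6} \cdot 14 + 11 = \frac{7}{3} + 11 = \frac{40}{3}$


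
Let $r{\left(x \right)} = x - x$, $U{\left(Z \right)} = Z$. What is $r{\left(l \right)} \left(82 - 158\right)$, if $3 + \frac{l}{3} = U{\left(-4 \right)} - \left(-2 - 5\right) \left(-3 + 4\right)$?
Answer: $0$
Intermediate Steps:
$l = 0$ ($l = -9 + 3 \left(-4 - \left(-2 - 5\right) \left(-3 + 4\right)\right) = -9 + 3 \left(-4 - \left(-7\right) 1\right) = -9 + 3 \left(-4 - -7\right) = -9 + 3 \left(-4 + 7\right) = -9 + 3 \cdot 3 = -9 + 9 = 0$)
$r{\left(x \right)} = 0$
$r{\left(l \right)} \left(82 - 158\right) = 0 \left(82 - 158\right) = 0 \left(-76\right) = 0$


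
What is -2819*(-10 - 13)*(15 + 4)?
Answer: 1231903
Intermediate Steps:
-2819*(-10 - 13)*(15 + 4) = -(-64837)*19 = -2819*(-437) = 1231903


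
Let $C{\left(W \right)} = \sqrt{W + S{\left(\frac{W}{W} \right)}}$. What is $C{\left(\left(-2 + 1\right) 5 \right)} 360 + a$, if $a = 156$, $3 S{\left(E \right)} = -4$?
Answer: $156 + 120 i \sqrt{57} \approx 156.0 + 905.98 i$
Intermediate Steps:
$S{\left(E \right)} = - \frac{4}{3}$ ($S{\left(E \right)} = \frac{1}{3} \left(-4\right) = - \frac{4}{3}$)
$C{\left(W \right)} = \sqrt{- \frac{4}{3} + W}$ ($C{\left(W \right)} = \sqrt{W - \frac{4}{3}} = \sqrt{- \frac{4}{3} + W}$)
$C{\left(\left(-2 + 1\right) 5 \right)} 360 + a = \frac{\sqrt{-12 + 9 \left(-2 + 1\right) 5}}{3} \cdot 360 + 156 = \frac{\sqrt{-12 + 9 \left(\left(-1\right) 5\right)}}{3} \cdot 360 + 156 = \frac{\sqrt{-12 + 9 \left(-5\right)}}{3} \cdot 360 + 156 = \frac{\sqrt{-12 - 45}}{3} \cdot 360 + 156 = \frac{\sqrt{-57}}{3} \cdot 360 + 156 = \frac{i \sqrt{57}}{3} \cdot 360 + 156 = 120 i \sqrt{57} + 156 = 156 + 120 i \sqrt{57}$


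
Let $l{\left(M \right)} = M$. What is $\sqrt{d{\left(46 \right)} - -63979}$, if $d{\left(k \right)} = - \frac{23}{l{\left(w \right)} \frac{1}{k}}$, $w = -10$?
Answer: $\frac{26 \sqrt{2370}}{5} \approx 253.15$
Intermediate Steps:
$d{\left(k \right)} = \frac{23 k}{10}$ ($d{\left(k \right)} = - \frac{23}{\left(-10\right) \frac{1}{k}} = - 23 \left(- \frac{k}{10}\right) = \frac{23 k}{10}$)
$\sqrt{d{\left(46 \right)} - -63979} = \sqrt{\frac{23}{10} \cdot 46 - -63979} = \sqrt{\frac{529}{5} + \left(-64465 + 128444\right)} = \sqrt{\frac{529}{5} + 63979} = \sqrt{\frac{320424}{5}} = \frac{26 \sqrt{2370}}{5}$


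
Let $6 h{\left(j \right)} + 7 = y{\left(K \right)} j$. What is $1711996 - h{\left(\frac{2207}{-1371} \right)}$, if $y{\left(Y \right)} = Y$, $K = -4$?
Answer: $\frac{14082879865}{8226} \approx 1.712 \cdot 10^{6}$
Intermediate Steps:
$h{\left(j \right)} = - \frac{7}{6} - \frac{2 j}{3}$ ($h{\left(j \right)} = - \frac{7}{6} + \frac{\left(-4\right) j}{6} = - \frac{7}{6} - \frac{2 j}{3}$)
$1711996 - h{\left(\frac{2207}{-1371} \right)} = 1711996 - \left(- \frac{7}{6} - \frac{2 \frac{2207}{-1371}}{3}\right) = 1711996 - \left(- \frac{7}{6} - \frac{2 \cdot 2207 \left(- \frac{1}{1371}\right)}{3}\right) = 1711996 - \left(- \frac{7}{6} - - \frac{4414}{4113}\right) = 1711996 - \left(- \frac{7}{6} + \frac{4414}{4113}\right) = 1711996 - - \frac{769}{8226} = 1711996 + \frac{769}{8226} = \frac{14082879865}{8226}$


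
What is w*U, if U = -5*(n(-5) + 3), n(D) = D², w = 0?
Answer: 0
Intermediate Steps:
U = -140 (U = -5*((-5)² + 3) = -5*(25 + 3) = -5*28 = -140)
w*U = 0*(-140) = 0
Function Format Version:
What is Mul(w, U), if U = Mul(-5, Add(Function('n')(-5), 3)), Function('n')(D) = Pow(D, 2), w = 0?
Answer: 0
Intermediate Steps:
U = -140 (U = Mul(-5, Add(Pow(-5, 2), 3)) = Mul(-5, Add(25, 3)) = Mul(-5, 28) = -140)
Mul(w, U) = Mul(0, -140) = 0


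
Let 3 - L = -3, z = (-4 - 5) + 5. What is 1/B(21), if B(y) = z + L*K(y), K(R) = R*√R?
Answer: 1/83345 + 63*√21/166690 ≈ 0.0017440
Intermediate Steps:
z = -4 (z = -9 + 5 = -4)
K(R) = R^(3/2)
L = 6 (L = 3 - 1*(-3) = 3 + 3 = 6)
B(y) = -4 + 6*y^(3/2)
1/B(21) = 1/(-4 + 6*21^(3/2)) = 1/(-4 + 6*(21*√21)) = 1/(-4 + 126*√21)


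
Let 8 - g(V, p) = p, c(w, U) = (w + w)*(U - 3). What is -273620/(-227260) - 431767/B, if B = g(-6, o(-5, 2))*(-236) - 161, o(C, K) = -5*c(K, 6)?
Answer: 5127923750/184182867 ≈ 27.841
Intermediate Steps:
c(w, U) = 2*w*(-3 + U) (c(w, U) = (2*w)*(-3 + U) = 2*w*(-3 + U))
o(C, K) = -30*K (o(C, K) = -10*K*(-3 + 6) = -10*K*3 = -30*K)
g(V, p) = 8 - p
B = -16209 (B = (8 - (-30)*2)*(-236) - 161 = (8 - 1*(-60))*(-236) - 161 = (8 + 60)*(-236) - 161 = 68*(-236) - 161 = -16048 - 161 = -16209)
-273620/(-227260) - 431767/B = -273620/(-227260) - 431767/(-16209) = -273620*(-1/227260) - 431767*(-1/16209) = 13681/11363 + 431767/16209 = 5127923750/184182867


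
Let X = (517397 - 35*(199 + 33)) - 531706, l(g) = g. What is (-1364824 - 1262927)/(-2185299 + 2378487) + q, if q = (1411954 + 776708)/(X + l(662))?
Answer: -160007163491/1401707732 ≈ -114.15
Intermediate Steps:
X = -22429 (X = (517397 - 35*232) - 531706 = (517397 - 8120) - 531706 = 509277 - 531706 = -22429)
q = -2188662/21767 (q = (1411954 + 776708)/(-22429 + 662) = 2188662/(-21767) = 2188662*(-1/21767) = -2188662/21767 ≈ -100.55)
(-1364824 - 1262927)/(-2185299 + 2378487) + q = (-1364824 - 1262927)/(-2185299 + 2378487) - 2188662/21767 = -2627751/193188 - 2188662/21767 = -2627751*1/193188 - 2188662/21767 = -875917/64396 - 2188662/21767 = -160007163491/1401707732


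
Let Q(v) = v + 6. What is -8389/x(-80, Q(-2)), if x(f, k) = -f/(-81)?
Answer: 679509/80 ≈ 8493.9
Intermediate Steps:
Q(v) = 6 + v
x(f, k) = f/81 (x(f, k) = -f*(-1)/81 = -(-1)*f/81 = f/81)
-8389/x(-80, Q(-2)) = -8389/((1/81)*(-80)) = -8389/(-80/81) = -8389*(-81/80) = 679509/80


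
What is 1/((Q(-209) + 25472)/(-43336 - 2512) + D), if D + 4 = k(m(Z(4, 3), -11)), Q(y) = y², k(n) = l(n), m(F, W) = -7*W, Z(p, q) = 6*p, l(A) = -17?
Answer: -45848/1031961 ≈ -0.044428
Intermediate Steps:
k(n) = -17
D = -21 (D = -4 - 17 = -21)
1/((Q(-209) + 25472)/(-43336 - 2512) + D) = 1/(((-209)² + 25472)/(-43336 - 2512) - 21) = 1/((43681 + 25472)/(-45848) - 21) = 1/(69153*(-1/45848) - 21) = 1/(-69153/45848 - 21) = 1/(-1031961/45848) = -45848/1031961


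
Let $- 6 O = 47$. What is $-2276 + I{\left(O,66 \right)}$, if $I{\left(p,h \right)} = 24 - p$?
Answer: $- \frac{13465}{6} \approx -2244.2$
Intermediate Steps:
$O = - \frac{47}{6}$ ($O = \left(- \frac{1}{6}\right) 47 = - \frac{47}{6} \approx -7.8333$)
$-2276 + I{\left(O,66 \right)} = -2276 + \left(24 - - \frac{47}{6}\right) = -2276 + \left(24 + \frac{47}{6}\right) = -2276 + \frac{191}{6} = - \frac{13465}{6}$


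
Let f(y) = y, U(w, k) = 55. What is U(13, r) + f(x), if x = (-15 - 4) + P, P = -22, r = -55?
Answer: 14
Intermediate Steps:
x = -41 (x = (-15 - 4) - 22 = -19 - 22 = -41)
U(13, r) + f(x) = 55 - 41 = 14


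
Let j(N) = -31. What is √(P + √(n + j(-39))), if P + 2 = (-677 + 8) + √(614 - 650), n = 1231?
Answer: √(-671 + 6*I + 20*√3) ≈ 0.1189 + 25.226*I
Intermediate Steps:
P = -671 + 6*I (P = -2 + ((-677 + 8) + √(614 - 650)) = -2 + (-669 + √(-36)) = -2 + (-669 + 6*I) = -671 + 6*I ≈ -671.0 + 6.0*I)
√(P + √(n + j(-39))) = √((-671 + 6*I) + √(1231 - 31)) = √((-671 + 6*I) + √1200) = √((-671 + 6*I) + 20*√3) = √(-671 + 6*I + 20*√3)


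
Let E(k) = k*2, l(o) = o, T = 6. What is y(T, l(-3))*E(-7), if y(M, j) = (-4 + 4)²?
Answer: 0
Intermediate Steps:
E(k) = 2*k
y(M, j) = 0 (y(M, j) = 0² = 0)
y(T, l(-3))*E(-7) = 0*(2*(-7)) = 0*(-14) = 0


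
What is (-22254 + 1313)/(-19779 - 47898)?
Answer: 20941/67677 ≈ 0.30943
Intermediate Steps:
(-22254 + 1313)/(-19779 - 47898) = -20941/(-67677) = -20941*(-1/67677) = 20941/67677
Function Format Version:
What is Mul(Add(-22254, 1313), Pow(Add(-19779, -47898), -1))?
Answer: Rational(20941, 67677) ≈ 0.30943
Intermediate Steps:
Mul(Add(-22254, 1313), Pow(Add(-19779, -47898), -1)) = Mul(-20941, Pow(-67677, -1)) = Mul(-20941, Rational(-1, 67677)) = Rational(20941, 67677)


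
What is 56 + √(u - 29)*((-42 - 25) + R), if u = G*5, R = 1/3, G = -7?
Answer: 56 - 1600*I/3 ≈ 56.0 - 533.33*I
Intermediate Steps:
R = ⅓ ≈ 0.33333
u = -35 (u = -7*5 = -35)
56 + √(u - 29)*((-42 - 25) + R) = 56 + √(-35 - 29)*((-42 - 25) + ⅓) = 56 + √(-64)*(-67 + ⅓) = 56 + (8*I)*(-200/3) = 56 - 1600*I/3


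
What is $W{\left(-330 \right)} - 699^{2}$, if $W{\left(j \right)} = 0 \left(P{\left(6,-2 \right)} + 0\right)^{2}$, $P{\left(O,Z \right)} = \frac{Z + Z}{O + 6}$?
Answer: $-488601$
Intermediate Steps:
$P{\left(O,Z \right)} = \frac{2 Z}{6 + O}$
$W{\left(j \right)} = 0$ ($W{\left(j \right)} = 0 \left(2 \left(-2\right) \frac{1}{6 + 6} + 0\right)^{2} = 0 \left(2 \left(-2\right) \frac{1}{12} + 0\right)^{2} = 0 \left(- \frac{1}{3} + 0\right)^{2} = 0 \left(- \frac{1}{3}\right)^{2} = 0 \cdot \frac{1}{9} = 0$)
$W{\left(-330 \right)} - 699^{2} = 0 - 699^{2} = 0 - 488601 = -488601$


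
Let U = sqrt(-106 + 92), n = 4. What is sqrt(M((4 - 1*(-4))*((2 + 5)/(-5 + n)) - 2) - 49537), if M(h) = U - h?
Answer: sqrt(-49479 + I*sqrt(14)) ≈ 0.0084 + 222.44*I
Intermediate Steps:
U = I*sqrt(14) (U = sqrt(-14) = I*sqrt(14) ≈ 3.7417*I)
M(h) = -h + I*sqrt(14) (M(h) = I*sqrt(14) - h = -h + I*sqrt(14))
sqrt(M((4 - 1*(-4))*((2 + 5)/(-5 + n)) - 2) - 49537) = sqrt((-((4 - 1*(-4))*((2 + 5)/(-5 + 4)) - 2) + I*sqrt(14)) - 49537) = sqrt((-((4 + 4)*(7/(-1)) - 2) + I*sqrt(14)) - 49537) = sqrt((-(8*(7*(-1)) - 2) + I*sqrt(14)) - 49537) = sqrt((-(8*(-7) - 2) + I*sqrt(14)) - 49537) = sqrt((-(-56 - 2) + I*sqrt(14)) - 49537) = sqrt((-1*(-58) + I*sqrt(14)) - 49537) = sqrt((58 + I*sqrt(14)) - 49537) = sqrt(-49479 + I*sqrt(14))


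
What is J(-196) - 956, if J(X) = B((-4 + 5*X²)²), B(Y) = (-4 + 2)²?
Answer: -952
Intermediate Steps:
B(Y) = 4 (B(Y) = (-2)² = 4)
J(X) = 4
J(-196) - 956 = 4 - 956 = -952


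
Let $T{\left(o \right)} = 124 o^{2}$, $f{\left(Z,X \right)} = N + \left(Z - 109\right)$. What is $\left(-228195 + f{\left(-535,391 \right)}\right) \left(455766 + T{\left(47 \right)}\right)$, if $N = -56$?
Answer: $-167020561390$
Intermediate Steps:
$f{\left(Z,X \right)} = -165 + Z$ ($f{\left(Z,X \right)} = -56 + \left(Z - 109\right) = -56 + \left(-109 + Z\right) = -165 + Z$)
$\left(-228195 + f{\left(-535,391 \right)}\right) \left(455766 + T{\left(47 \right)}\right) = \left(-228195 - 700\right) \left(455766 + 124 \cdot 47^{2}\right) = \left(-228195 - 700\right) \left(455766 + 124 \cdot 2209\right) = - 228895 \left(455766 + 273916\right) = \left(-228895\right) 729682 = -167020561390$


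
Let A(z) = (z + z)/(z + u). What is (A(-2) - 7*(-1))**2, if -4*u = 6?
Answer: 3249/49 ≈ 66.306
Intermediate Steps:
u = -3/2 (u = -1/4*6 = -3/2 ≈ -1.5000)
A(z) = 2*z/(-3/2 + z) (A(z) = (z + z)/(z - 3/2) = (2*z)/(-3/2 + z) = 2*z/(-3/2 + z))
(A(-2) - 7*(-1))**2 = (4*(-2)/(-3 + 2*(-2)) - 7*(-1))**2 = (4*(-2)/(-3 - 4) + 7)**2 = (4*(-2)/(-7) + 7)**2 = (4*(-2)*(-1/7) + 7)**2 = (8/7 + 7)**2 = (57/7)**2 = 3249/49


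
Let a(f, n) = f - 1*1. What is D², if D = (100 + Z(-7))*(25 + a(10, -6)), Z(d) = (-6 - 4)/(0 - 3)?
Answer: 111091600/9 ≈ 1.2344e+7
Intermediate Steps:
a(f, n) = -1 + f (a(f, n) = f - 1 = -1 + f)
Z(d) = 10/3 (Z(d) = -10/(-3) = -10*(-⅓) = 10/3)
D = 10540/3 (D = (100 + 10/3)*(25 + (-1 + 10)) = 310*(25 + 9)/3 = (310/3)*34 = 10540/3 ≈ 3513.3)
D² = (10540/3)² = 111091600/9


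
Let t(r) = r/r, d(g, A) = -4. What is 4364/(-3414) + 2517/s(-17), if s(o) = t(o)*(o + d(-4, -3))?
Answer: -1447447/11949 ≈ -121.14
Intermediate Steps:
t(r) = 1
s(o) = -4 + o (s(o) = 1*(o - 4) = 1*(-4 + o) = -4 + o)
4364/(-3414) + 2517/s(-17) = 4364/(-3414) + 2517/(-4 - 17) = 4364*(-1/3414) + 2517/(-21) = -2182/1707 + 2517*(-1/21) = -2182/1707 - 839/7 = -1447447/11949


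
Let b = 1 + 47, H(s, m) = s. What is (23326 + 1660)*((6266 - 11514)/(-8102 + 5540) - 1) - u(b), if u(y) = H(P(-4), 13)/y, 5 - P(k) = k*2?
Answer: 178964539/6832 ≈ 26195.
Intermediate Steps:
P(k) = 5 - 2*k (P(k) = 5 - k*2 = 5 - 2*k)
b = 48
u(y) = 13/y (u(y) = (5 - 2*(-4))/y = (5 + 8)/y = 13/y)
(23326 + 1660)*((6266 - 11514)/(-8102 + 5540) - 1) - u(b) = (23326 + 1660)*((6266 - 11514)/(-8102 + 5540) - 1) - 13/48 = 24986*(-5248/(-2562) - 1) - 13/48 = 24986*(-5248*(-1/2562) - 1) - 1*13/48 = 24986*(2624/1281 - 1) - 13/48 = 24986*(1343/1281) - 13/48 = 33556198/1281 - 13/48 = 178964539/6832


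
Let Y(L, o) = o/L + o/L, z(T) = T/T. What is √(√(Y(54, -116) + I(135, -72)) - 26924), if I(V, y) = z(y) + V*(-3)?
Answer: 2*√(-60579 + I*√2067)/3 ≈ 0.061573 + 164.09*I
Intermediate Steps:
z(T) = 1
I(V, y) = 1 - 3*V (I(V, y) = 1 + V*(-3) = 1 - 3*V)
Y(L, o) = 2*o/L
√(√(Y(54, -116) + I(135, -72)) - 26924) = √(√(2*(-116)/54 + (1 - 3*135)) - 26924) = √(√(2*(-116)*(1/54) + (1 - 405)) - 26924) = √(√(-116/27 - 404) - 26924) = √(√(-11024/27) - 26924) = √(4*I*√2067/9 - 26924) = √(-26924 + 4*I*√2067/9)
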